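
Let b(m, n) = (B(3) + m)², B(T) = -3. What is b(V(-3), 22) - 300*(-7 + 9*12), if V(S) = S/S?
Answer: -30296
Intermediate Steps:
V(S) = 1
b(m, n) = (-3 + m)²
b(V(-3), 22) - 300*(-7 + 9*12) = (-3 + 1)² - 300*(-7 + 9*12) = (-2)² - 300*(-7 + 108) = 4 - 300*101 = 4 - 30300 = -30296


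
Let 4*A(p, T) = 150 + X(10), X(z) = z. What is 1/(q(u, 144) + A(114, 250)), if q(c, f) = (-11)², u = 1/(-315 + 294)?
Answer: 1/161 ≈ 0.0062112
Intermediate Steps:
u = -1/21 (u = 1/(-21) = -1/21 ≈ -0.047619)
q(c, f) = 121
A(p, T) = 40 (A(p, T) = (150 + 10)/4 = (¼)*160 = 40)
1/(q(u, 144) + A(114, 250)) = 1/(121 + 40) = 1/161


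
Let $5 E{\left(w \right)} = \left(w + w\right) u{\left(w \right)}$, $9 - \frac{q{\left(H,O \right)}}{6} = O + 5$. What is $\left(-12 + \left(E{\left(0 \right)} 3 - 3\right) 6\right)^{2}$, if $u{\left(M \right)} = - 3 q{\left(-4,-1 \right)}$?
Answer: $900$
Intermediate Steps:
$q{\left(H,O \right)} = 24 - 6 O$ ($q{\left(H,O \right)} = 54 - 6 \left(O + 5\right) = 54 - 6 \left(5 + O\right) = 54 - \left(30 + 6 O\right) = 24 - 6 O$)
$u{\left(M \right)} = -90$ ($u{\left(M \right)} = - 3 \left(24 - -6\right) = - 3 \left(24 + 6\right) = \left(-3\right) 30 = -90$)
$E{\left(w \right)} = - 36 w$ ($E{\left(w \right)} = \frac{\left(w + w\right) \left(-90\right)}{5} = \frac{2 w \left(-90\right)}{5} = \frac{\left(-180\right) w}{5} = - 36 w$)
$\left(-12 + \left(E{\left(0 \right)} 3 - 3\right) 6\right)^{2} = \left(-12 + \left(\left(-36\right) 0 \cdot 3 - 3\right) 6\right)^{2} = \left(-12 + \left(0 \cdot 3 - 3\right) 6\right)^{2} = \left(-12 + \left(0 - 3\right) 6\right)^{2} = \left(-12 - 18\right)^{2} = \left(-30\right)^{2} = 900$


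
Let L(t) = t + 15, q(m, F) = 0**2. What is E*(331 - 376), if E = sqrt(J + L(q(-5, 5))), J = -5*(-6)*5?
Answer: -45*sqrt(165) ≈ -578.04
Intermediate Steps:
q(m, F) = 0
L(t) = 15 + t
J = 150 (J = 30*5 = 150)
E = sqrt(165) (E = sqrt(150 + (15 + 0)) = sqrt(150 + 15) = sqrt(165) ≈ 12.845)
E*(331 - 376) = sqrt(165)*(331 - 376) = sqrt(165)*(-45) = -45*sqrt(165)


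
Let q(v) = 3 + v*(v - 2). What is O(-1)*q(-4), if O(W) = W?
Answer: -27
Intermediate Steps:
q(v) = 3 + v*(-2 + v)
O(-1)*q(-4) = -(3 + (-4)² - 2*(-4)) = -(3 + 16 + 8) = -1*27 = -27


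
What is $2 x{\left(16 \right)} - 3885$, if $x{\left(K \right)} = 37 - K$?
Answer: $-3843$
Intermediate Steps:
$2 x{\left(16 \right)} - 3885 = 2 \left(37 - 16\right) - 3885 = 2 \cdot 21 - 3885 = 42 - 3885 = -3843$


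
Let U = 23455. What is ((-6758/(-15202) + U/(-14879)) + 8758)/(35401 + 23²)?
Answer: 495180224084/2031756687235 ≈ 0.24372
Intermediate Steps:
((-6758/(-15202) + U/(-14879)) + 8758)/(35401 + 23²) = ((-6758/(-15202) + 23455/(-14879)) + 8758)/(35401 + 23²) = ((-6758*(-1/15202) + 23455*(-1/14879)) + 8758)/(35401 + 529) = ((3379/7601 - 23455/14879) + 8758)/35930 = (-128005314/113095279 + 8758)*(1/35930) = (990360448168/113095279)*(1/35930) = 495180224084/2031756687235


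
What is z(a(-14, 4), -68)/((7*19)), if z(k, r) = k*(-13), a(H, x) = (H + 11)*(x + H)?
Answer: -390/133 ≈ -2.9323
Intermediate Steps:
a(H, x) = (11 + H)*(H + x)
z(k, r) = -13*k
z(a(-14, 4), -68)/((7*19)) = (-13*((-14)² + 11*(-14) + 11*4 - 14*4))/((7*19)) = -13*(196 - 154 + 44 - 56)/133 = -13*30*(1/133) = -390*1/133 = -390/133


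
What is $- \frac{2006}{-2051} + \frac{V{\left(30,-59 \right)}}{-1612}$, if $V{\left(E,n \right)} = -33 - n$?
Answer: $\frac{122321}{127162} \approx 0.96193$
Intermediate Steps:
$- \frac{2006}{-2051} + \frac{V{\left(30,-59 \right)}}{-1612} = - \frac{2006}{-2051} + \frac{-33 - -59}{-1612} = \left(-2006\right) \left(- \frac{1}{2051}\right) + \left(-33 + 59\right) \left(- \frac{1}{1612}\right) = \frac{2006}{2051} + 26 \left(- \frac{1}{1612}\right) = \frac{2006}{2051} - \frac{1}{62} = \frac{122321}{127162}$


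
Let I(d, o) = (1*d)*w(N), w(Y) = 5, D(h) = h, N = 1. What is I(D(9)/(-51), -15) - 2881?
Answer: -48992/17 ≈ -2881.9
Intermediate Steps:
I(d, o) = 5*d (I(d, o) = (1*d)*5 = d*5 = 5*d)
I(D(9)/(-51), -15) - 2881 = 5*(9/(-51)) - 2881 = 5*(9*(-1/51)) - 2881 = 5*(-3/17) - 2881 = -15/17 - 2881 = -48992/17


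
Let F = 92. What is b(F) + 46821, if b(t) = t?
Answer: 46913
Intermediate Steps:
b(F) + 46821 = 92 + 46821 = 46913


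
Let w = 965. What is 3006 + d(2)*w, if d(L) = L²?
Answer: 6866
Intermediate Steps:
3006 + d(2)*w = 3006 + 2²*965 = 3006 + 4*965 = 3006 + 3860 = 6866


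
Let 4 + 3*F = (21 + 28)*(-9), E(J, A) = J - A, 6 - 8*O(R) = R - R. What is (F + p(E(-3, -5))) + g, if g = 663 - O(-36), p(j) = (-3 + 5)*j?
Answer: 6215/12 ≈ 517.92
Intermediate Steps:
O(R) = ¾ (O(R) = ¾ - (R - R)/8 = ¾ - ⅛*0 = ¾ + 0 = ¾)
p(j) = 2*j
F = -445/3 (F = -4/3 + ((21 + 28)*(-9))/3 = -4/3 + (49*(-9))/3 = -4/3 + (⅓)*(-441) = -4/3 - 147 = -445/3 ≈ -148.33)
g = 2649/4 (g = 663 - 1*¾ = 663 - ¾ = 2649/4 ≈ 662.25)
(F + p(E(-3, -5))) + g = (-445/3 + 2*(-3 - 1*(-5))) + 2649/4 = (-445/3 + 2*(-3 + 5)) + 2649/4 = (-445/3 + 2*2) + 2649/4 = (-445/3 + 4) + 2649/4 = -433/3 + 2649/4 = 6215/12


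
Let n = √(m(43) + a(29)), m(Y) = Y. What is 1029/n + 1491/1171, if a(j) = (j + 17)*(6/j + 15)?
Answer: 1491/1171 + 1029*√624457/21533 ≈ 39.036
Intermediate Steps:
a(j) = (15 + 6/j)*(17 + j) (a(j) = (17 + j)*(15 + 6/j) = (15 + 6/j)*(17 + j))
n = √624457/29 (n = √(43 + (261 + 15*29 + 102/29)) = √(43 + (261 + 435 + 102*(1/29))) = √(43 + (261 + 435 + 102/29)) = √(43 + 20286/29) = √(21533/29) = √624457/29 ≈ 27.249)
1029/n + 1491/1171 = 1029/((√624457/29)) + 1491/1171 = 1029*(√624457/21533) + 1491*(1/1171) = 1029*√624457/21533 + 1491/1171 = 1491/1171 + 1029*√624457/21533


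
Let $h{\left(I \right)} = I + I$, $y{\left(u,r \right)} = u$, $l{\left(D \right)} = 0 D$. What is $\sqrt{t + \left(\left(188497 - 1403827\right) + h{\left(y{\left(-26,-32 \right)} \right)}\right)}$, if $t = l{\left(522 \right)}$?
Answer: $i \sqrt{1215382} \approx 1102.4 i$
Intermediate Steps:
$l{\left(D \right)} = 0$
$h{\left(I \right)} = 2 I$
$t = 0$
$\sqrt{t + \left(\left(188497 - 1403827\right) + h{\left(y{\left(-26,-32 \right)} \right)}\right)} = \sqrt{0 + \left(\left(188497 - 1403827\right) + 2 \left(-26\right)\right)} = \sqrt{0 - 1215382} = \sqrt{-1215382} = i \sqrt{1215382}$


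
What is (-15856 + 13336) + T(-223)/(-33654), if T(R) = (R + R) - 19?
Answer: -28269205/11218 ≈ -2520.0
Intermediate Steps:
T(R) = -19 + 2*R (T(R) = 2*R - 19 = -19 + 2*R)
(-15856 + 13336) + T(-223)/(-33654) = (-15856 + 13336) + (-19 + 2*(-223))/(-33654) = -2520 + (-19 - 446)*(-1/33654) = -2520 - 465*(-1/33654) = -2520 + 155/11218 = -28269205/11218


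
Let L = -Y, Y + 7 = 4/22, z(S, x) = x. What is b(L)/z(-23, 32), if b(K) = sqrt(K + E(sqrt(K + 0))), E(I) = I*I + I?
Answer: sqrt(1650 + 55*sqrt(33))/352 ≈ 0.12596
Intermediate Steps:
Y = -75/11 (Y = -7 + 4/22 = -7 + 4*(1/22) = -7 + 2/11 = -75/11 ≈ -6.8182)
L = 75/11 (L = -1*(-75/11) = 75/11 ≈ 6.8182)
E(I) = I + I**2 (E(I) = I**2 + I = I + I**2)
b(K) = sqrt(K + sqrt(K)*(1 + sqrt(K))) (b(K) = sqrt(K + sqrt(K + 0)*(1 + sqrt(K + 0))) = sqrt(K + sqrt(K)*(1 + sqrt(K))))
b(L)/z(-23, 32) = sqrt(sqrt(75/11) + 2*(75/11))/32 = sqrt(5*sqrt(33)/11 + 150/11)*(1/32) = sqrt(150/11 + 5*sqrt(33)/11)*(1/32) = sqrt(150/11 + 5*sqrt(33)/11)/32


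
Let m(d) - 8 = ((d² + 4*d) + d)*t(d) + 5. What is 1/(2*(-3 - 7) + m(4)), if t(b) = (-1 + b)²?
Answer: 1/317 ≈ 0.0031546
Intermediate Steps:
m(d) = 13 + (-1 + d)²*(d² + 5*d) (m(d) = 8 + (((d² + 4*d) + d)*(-1 + d)² + 5) = 8 + ((d² + 5*d)*(-1 + d)² + 5) = 8 + ((-1 + d)²*(d² + 5*d) + 5) = 8 + (5 + (-1 + d)²*(d² + 5*d)) = 13 + (-1 + d)²*(d² + 5*d))
1/(2*(-3 - 7) + m(4)) = 1/(2*(-3 - 7) + (13 + 4²*(-1 + 4)² + 5*4*(-1 + 4)²)) = 1/(2*(-10) + (13 + 16*3² + 5*4*3²)) = 1/(-20 + (13 + 16*9 + 5*4*9)) = 1/(-20 + (13 + 144 + 180)) = 1/(-20 + 337) = 1/317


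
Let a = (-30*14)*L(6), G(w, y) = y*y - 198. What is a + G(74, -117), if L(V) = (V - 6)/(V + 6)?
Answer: 13491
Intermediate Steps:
L(V) = (-6 + V)/(6 + V)
G(w, y) = -198 + y² (G(w, y) = y² - 198 = -198 + y²)
a = 0 (a = (-30*14)*((-6 + 6)/(6 + 6)) = -420*0/12 = -35*0 = -420*0 = 0)
a + G(74, -117) = 0 + (-198 + (-117)²) = 0 + (-198 + 13689) = 0 + 13491 = 13491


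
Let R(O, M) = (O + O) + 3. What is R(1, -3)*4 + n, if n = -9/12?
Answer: 77/4 ≈ 19.250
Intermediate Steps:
R(O, M) = 3 + 2*O (R(O, M) = 2*O + 3 = 3 + 2*O)
n = -3/4 (n = -9*1/12 = -3/4 ≈ -0.75000)
R(1, -3)*4 + n = (3 + 2*1)*4 - 3/4 = (3 + 2)*4 - 3/4 = 5*4 - 3/4 = 20 - 3/4 = 77/4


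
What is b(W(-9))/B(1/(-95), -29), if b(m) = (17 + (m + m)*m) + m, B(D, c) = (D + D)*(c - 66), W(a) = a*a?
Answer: 6610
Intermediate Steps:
W(a) = a**2
B(D, c) = 2*D*(-66 + c) (B(D, c) = (2*D)*(-66 + c) = 2*D*(-66 + c))
b(m) = 17 + m + 2*m**2 (b(m) = (17 + (2*m)*m) + m = (17 + 2*m**2) + m = 17 + m + 2*m**2)
b(W(-9))/B(1/(-95), -29) = (17 + (-9)**2 + 2*((-9)**2)**2)/((2*(-66 - 29)/(-95))) = (17 + 81 + 2*81**2)/((2*(-1/95)*(-95))) = (17 + 81 + 2*6561)/2 = (17 + 81 + 13122)*(1/2) = 13220*(1/2) = 6610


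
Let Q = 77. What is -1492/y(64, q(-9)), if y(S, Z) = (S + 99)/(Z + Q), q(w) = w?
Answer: -101456/163 ≈ -622.43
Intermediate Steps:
y(S, Z) = (99 + S)/(77 + Z) (y(S, Z) = (S + 99)/(Z + 77) = (99 + S)/(77 + Z))
-1492/y(64, q(-9)) = -1492*(77 - 9)/(99 + 64) = -1492/(163/68) = -1492/((1/68)*163) = -1492/163/68 = -1492*68/163 = -101456/163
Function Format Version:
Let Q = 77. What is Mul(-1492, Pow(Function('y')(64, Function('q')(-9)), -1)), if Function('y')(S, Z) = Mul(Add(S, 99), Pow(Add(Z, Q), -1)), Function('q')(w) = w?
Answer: Rational(-101456, 163) ≈ -622.43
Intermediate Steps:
Function('y')(S, Z) = Mul(Pow(Add(77, Z), -1), Add(99, S)) (Function('y')(S, Z) = Mul(Add(S, 99), Pow(Add(Z, 77), -1)) = Mul(Add(99, S), Pow(Add(77, Z), -1)) = Mul(Pow(Add(77, Z), -1), Add(99, S)))
Mul(-1492, Pow(Function('y')(64, Function('q')(-9)), -1)) = Mul(-1492, Pow(Mul(Pow(Add(77, -9), -1), Add(99, 64)), -1)) = Mul(-1492, Pow(Mul(Pow(68, -1), 163), -1)) = Mul(-1492, Pow(Mul(Rational(1, 68), 163), -1)) = Mul(-1492, Pow(Rational(163, 68), -1)) = Mul(-1492, Rational(68, 163)) = Rational(-101456, 163)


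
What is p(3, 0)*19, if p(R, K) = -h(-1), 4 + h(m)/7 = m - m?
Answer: 532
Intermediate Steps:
h(m) = -28 (h(m) = -28 + 7*(m - m) = -28 + 7*0 = -28 + 0 = -28)
p(R, K) = 28 (p(R, K) = -1*(-28) = 28)
p(3, 0)*19 = 28*19 = 532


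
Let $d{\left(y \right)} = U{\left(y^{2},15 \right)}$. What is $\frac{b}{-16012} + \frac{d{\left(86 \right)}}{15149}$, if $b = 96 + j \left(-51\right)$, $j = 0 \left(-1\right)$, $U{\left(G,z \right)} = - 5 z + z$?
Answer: $- \frac{603756}{60641447} \approx -0.0099562$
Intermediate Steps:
$U{\left(G,z \right)} = - 4 z$
$d{\left(y \right)} = -60$ ($d{\left(y \right)} = \left(-4\right) 15 = -60$)
$j = 0$
$b = 96$ ($b = 96 + 0 \left(-51\right) = 96 + 0 = 96$)
$\frac{b}{-16012} + \frac{d{\left(86 \right)}}{15149} = \frac{96}{-16012} - \frac{60}{15149} = 96 \left(- \frac{1}{16012}\right) - \frac{60}{15149} = - \frac{24}{4003} - \frac{60}{15149} = - \frac{603756}{60641447}$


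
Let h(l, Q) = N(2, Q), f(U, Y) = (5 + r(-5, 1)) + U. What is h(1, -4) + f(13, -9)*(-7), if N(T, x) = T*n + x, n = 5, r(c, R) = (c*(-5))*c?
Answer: 755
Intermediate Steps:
r(c, R) = -5*c**2 (r(c, R) = (-5*c)*c = -5*c**2)
f(U, Y) = -120 + U (f(U, Y) = (5 - 5*(-5)**2) + U = (5 - 5*25) + U = (5 - 125) + U = -120 + U)
N(T, x) = x + 5*T (N(T, x) = T*5 + x = 5*T + x = x + 5*T)
h(l, Q) = 10 + Q (h(l, Q) = Q + 5*2 = Q + 10 = 10 + Q)
h(1, -4) + f(13, -9)*(-7) = (10 - 4) + (-120 + 13)*(-7) = 6 - 107*(-7) = 6 + 749 = 755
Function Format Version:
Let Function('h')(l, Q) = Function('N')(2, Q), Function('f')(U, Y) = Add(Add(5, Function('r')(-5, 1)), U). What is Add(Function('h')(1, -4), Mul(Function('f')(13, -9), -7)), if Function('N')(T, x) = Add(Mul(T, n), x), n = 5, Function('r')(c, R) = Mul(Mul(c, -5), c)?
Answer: 755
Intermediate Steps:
Function('r')(c, R) = Mul(-5, Pow(c, 2)) (Function('r')(c, R) = Mul(Mul(-5, c), c) = Mul(-5, Pow(c, 2)))
Function('f')(U, Y) = Add(-120, U) (Function('f')(U, Y) = Add(Add(5, Mul(-5, Pow(-5, 2))), U) = Add(Add(5, Mul(-5, 25)), U) = Add(Add(5, -125), U) = Add(-120, U))
Function('N')(T, x) = Add(x, Mul(5, T)) (Function('N')(T, x) = Add(Mul(T, 5), x) = Add(Mul(5, T), x) = Add(x, Mul(5, T)))
Function('h')(l, Q) = Add(10, Q) (Function('h')(l, Q) = Add(Q, Mul(5, 2)) = Add(Q, 10) = Add(10, Q))
Add(Function('h')(1, -4), Mul(Function('f')(13, -9), -7)) = Add(Add(10, -4), Mul(Add(-120, 13), -7)) = Add(6, Mul(-107, -7)) = Add(6, 749) = 755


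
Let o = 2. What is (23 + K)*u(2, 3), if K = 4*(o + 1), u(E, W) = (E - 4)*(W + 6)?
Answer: -630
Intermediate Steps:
u(E, W) = (-4 + E)*(6 + W)
K = 12 (K = 4*(2 + 1) = 4*3 = 12)
(23 + K)*u(2, 3) = (23 + 12)*(-24 - 4*3 + 6*2 + 2*3) = 35*(-24 - 12 + 12 + 6) = 35*(-18) = -630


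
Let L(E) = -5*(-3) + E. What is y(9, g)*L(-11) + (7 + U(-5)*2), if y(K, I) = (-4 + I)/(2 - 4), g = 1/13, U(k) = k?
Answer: 63/13 ≈ 4.8462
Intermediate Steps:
g = 1/13 ≈ 0.076923
y(K, I) = 2 - I/2 (y(K, I) = (-4 + I)/(-2) = (-4 + I)*(-½) = 2 - I/2)
L(E) = 15 + E
y(9, g)*L(-11) + (7 + U(-5)*2) = (2 - ½*1/13)*(15 - 11) + (7 - 5*2) = (2 - 1/26)*4 + (7 - 10) = (51/26)*4 - 3 = 102/13 - 3 = 63/13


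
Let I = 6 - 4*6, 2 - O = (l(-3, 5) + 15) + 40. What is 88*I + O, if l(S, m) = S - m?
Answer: -1629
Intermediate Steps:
O = -45 (O = 2 - (((-3 - 1*5) + 15) + 40) = 2 - (((-3 - 5) + 15) + 40) = 2 - ((-8 + 15) + 40) = 2 - (7 + 40) = 2 - 1*47 = 2 - 47 = -45)
I = -18 (I = 6 - 24 = -18)
88*I + O = 88*(-18) - 45 = -1584 - 45 = -1629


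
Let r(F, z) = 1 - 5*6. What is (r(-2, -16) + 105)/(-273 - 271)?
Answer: -19/136 ≈ -0.13971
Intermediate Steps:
r(F, z) = -29 (r(F, z) = 1 - 30 = -29)
(r(-2, -16) + 105)/(-273 - 271) = (-29 + 105)/(-273 - 271) = 76/(-544) = 76*(-1/544) = -19/136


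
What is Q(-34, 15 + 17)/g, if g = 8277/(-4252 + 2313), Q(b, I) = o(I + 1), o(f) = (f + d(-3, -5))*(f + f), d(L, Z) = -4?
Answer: -1237082/2759 ≈ -448.38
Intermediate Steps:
o(f) = 2*f*(-4 + f) (o(f) = (f - 4)*(f + f) = (-4 + f)*(2*f) = 2*f*(-4 + f))
Q(b, I) = 2*(1 + I)*(-3 + I) (Q(b, I) = 2*(I + 1)*(-4 + (I + 1)) = 2*(1 + I)*(-4 + (1 + I)) = 2*(1 + I)*(-3 + I))
g = -8277/1939 (g = 8277/(-1939) = 8277*(-1/1939) = -8277/1939 ≈ -4.2687)
Q(-34, 15 + 17)/g = (2*(1 + (15 + 17))*(-3 + (15 + 17)))/(-8277/1939) = (2*(1 + 32)*(-3 + 32))*(-1939/8277) = (2*33*29)*(-1939/8277) = 1914*(-1939/8277) = -1237082/2759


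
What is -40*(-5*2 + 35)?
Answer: -1000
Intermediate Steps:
-40*(-5*2 + 35) = -40*(-10 + 35) = -40*25 = -1000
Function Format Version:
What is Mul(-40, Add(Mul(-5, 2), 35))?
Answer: -1000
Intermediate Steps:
Mul(-40, Add(Mul(-5, 2), 35)) = Mul(-40, Add(-10, 35)) = Mul(-40, 25) = -1000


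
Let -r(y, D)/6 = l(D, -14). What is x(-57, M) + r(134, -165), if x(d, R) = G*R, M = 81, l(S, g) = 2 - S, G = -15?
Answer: -2217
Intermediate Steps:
r(y, D) = -12 + 6*D (r(y, D) = -6*(2 - D) = -12 + 6*D)
x(d, R) = -15*R
x(-57, M) + r(134, -165) = -15*81 + (-12 + 6*(-165)) = -1215 + (-12 - 990) = -1215 - 1002 = -2217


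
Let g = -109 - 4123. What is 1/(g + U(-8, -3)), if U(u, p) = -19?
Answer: -1/4251 ≈ -0.00023524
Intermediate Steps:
g = -4232
1/(g + U(-8, -3)) = 1/(-4232 - 19) = 1/(-4251) = -1/4251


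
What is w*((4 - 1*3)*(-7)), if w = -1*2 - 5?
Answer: 49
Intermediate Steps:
w = -7 (w = -2 - 5 = -7)
w*((4 - 1*3)*(-7)) = -7*(4 - 1*3)*(-7) = -7*(4 - 3)*(-7) = -7*(-7) = 49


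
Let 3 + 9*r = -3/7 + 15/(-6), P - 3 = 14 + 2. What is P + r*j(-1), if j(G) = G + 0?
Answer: 2477/126 ≈ 19.659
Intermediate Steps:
j(G) = G
P = 19 (P = 3 + (14 + 2) = 3 + 16 = 19)
r = -83/126 (r = -1/3 + (-3/7 + 15/(-6))/9 = -1/3 + (-3*1/7 + 15*(-1/6))/9 = -1/3 + (-3/7 - 5/2)/9 = -1/3 + (1/9)*(-41/14) = -1/3 - 41/126 = -83/126 ≈ -0.65873)
P + r*j(-1) = 19 - 83/126*(-1) = 19 + 83/126 = 2477/126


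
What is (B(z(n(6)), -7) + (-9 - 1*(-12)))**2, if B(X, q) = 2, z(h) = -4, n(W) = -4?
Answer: 25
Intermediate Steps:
(B(z(n(6)), -7) + (-9 - 1*(-12)))**2 = (2 + (-9 - 1*(-12)))**2 = (2 + (-9 + 12))**2 = (2 + 3)**2 = 5**2 = 25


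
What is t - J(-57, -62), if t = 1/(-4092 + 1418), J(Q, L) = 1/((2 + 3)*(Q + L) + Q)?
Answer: 1011/871724 ≈ 0.0011598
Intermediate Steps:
J(Q, L) = 1/(5*L + 6*Q) (J(Q, L) = 1/(5*(L + Q) + Q) = 1/((5*L + 5*Q) + Q) = 1/(5*L + 6*Q))
t = -1/2674 (t = 1/(-2674) = -1/2674 ≈ -0.00037397)
t - J(-57, -62) = -1/2674 - 1/(5*(-62) + 6*(-57)) = -1/2674 - 1/(-310 - 342) = -1/2674 - 1/(-652) = -1/2674 - 1*(-1/652) = -1/2674 + 1/652 = 1011/871724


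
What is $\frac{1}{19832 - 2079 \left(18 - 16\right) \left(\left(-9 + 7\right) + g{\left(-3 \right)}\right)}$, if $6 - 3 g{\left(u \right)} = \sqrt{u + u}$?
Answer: $\frac{2479}{50604275} - \frac{693 i \sqrt{6}}{202417100} \approx 4.8988 \cdot 10^{-5} - 8.3861 \cdot 10^{-6} i$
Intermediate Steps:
$g{\left(u \right)} = 2 - \frac{\sqrt{2} \sqrt{u}}{3}$ ($g{\left(u \right)} = 2 - \frac{\sqrt{u + u}}{3} = 2 - \frac{\sqrt{2 u}}{3} = 2 - \frac{\sqrt{2} \sqrt{u}}{3}$)
$\frac{1}{19832 - 2079 \left(18 - 16\right) \left(\left(-9 + 7\right) + g{\left(-3 \right)}\right)} = \frac{1}{19832 - 2079 \left(18 - 16\right) \left(\left(-9 + 7\right) + \left(2 - \frac{\sqrt{2} \sqrt{-3}}{3}\right)\right)} = \frac{1}{19832 - 2079 \cdot 2 \left(-2 + \left(2 - \frac{\sqrt{2} i \sqrt{3}}{3}\right)\right)} = \frac{1}{19832 - 2079 \cdot 2 \left(-2 + \left(2 - \frac{i \sqrt{6}}{3}\right)\right)} = \frac{1}{19832 - 2079 \cdot 2 \left(- \frac{i \sqrt{6}}{3}\right)} = \frac{1}{19832 - 2079 \left(- \frac{2 i \sqrt{6}}{3}\right)} = \frac{1}{19832 + 1386 i \sqrt{6}}$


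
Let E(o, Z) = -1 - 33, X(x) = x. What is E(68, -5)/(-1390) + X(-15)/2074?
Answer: 24833/1441430 ≈ 0.017228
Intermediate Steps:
E(o, Z) = -34
E(68, -5)/(-1390) + X(-15)/2074 = -34/(-1390) - 15/2074 = -34*(-1/1390) - 15*1/2074 = 17/695 - 15/2074 = 24833/1441430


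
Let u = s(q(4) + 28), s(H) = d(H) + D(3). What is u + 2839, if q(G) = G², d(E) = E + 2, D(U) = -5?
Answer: 2880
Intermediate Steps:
d(E) = 2 + E
s(H) = -3 + H (s(H) = (2 + H) - 5 = -3 + H)
u = 41 (u = -3 + (4² + 28) = -3 + (16 + 28) = -3 + 44 = 41)
u + 2839 = 41 + 2839 = 2880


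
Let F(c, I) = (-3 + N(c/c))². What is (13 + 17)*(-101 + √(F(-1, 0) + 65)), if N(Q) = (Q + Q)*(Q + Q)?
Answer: -3030 + 30*√66 ≈ -2786.3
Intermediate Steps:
N(Q) = 4*Q² (N(Q) = (2*Q)*(2*Q) = 4*Q²)
F(c, I) = 1 (F(c, I) = (-3 + 4*(c/c)²)² = (-3 + 4*1²)² = (-3 + 4*1)² = (-3 + 4)² = 1² = 1)
(13 + 17)*(-101 + √(F(-1, 0) + 65)) = (13 + 17)*(-101 + √(1 + 65)) = 30*(-101 + √66) = -3030 + 30*√66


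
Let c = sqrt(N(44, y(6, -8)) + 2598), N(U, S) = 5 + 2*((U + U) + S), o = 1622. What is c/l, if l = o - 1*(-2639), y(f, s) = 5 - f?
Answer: sqrt(2777)/4261 ≈ 0.012367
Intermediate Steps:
N(U, S) = 5 + 2*S + 4*U (N(U, S) = 5 + 2*(2*U + S) = 5 + 2*(S + 2*U) = 5 + (2*S + 4*U) = 5 + 2*S + 4*U)
l = 4261 (l = 1622 - 1*(-2639) = 1622 + 2639 = 4261)
c = sqrt(2777) (c = sqrt((5 + 2*(5 - 1*6) + 4*44) + 2598) = sqrt((5 + 2*(5 - 6) + 176) + 2598) = sqrt((5 + 2*(-1) + 176) + 2598) = sqrt((5 - 2 + 176) + 2598) = sqrt(179 + 2598) = sqrt(2777) ≈ 52.697)
c/l = sqrt(2777)/4261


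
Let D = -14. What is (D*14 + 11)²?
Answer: 34225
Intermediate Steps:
(D*14 + 11)² = (-14*14 + 11)² = (-196 + 11)² = (-185)² = 34225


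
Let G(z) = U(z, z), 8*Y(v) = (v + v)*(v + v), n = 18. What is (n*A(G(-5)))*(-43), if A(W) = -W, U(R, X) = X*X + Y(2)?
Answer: 20898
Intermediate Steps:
Y(v) = v**2/2 (Y(v) = ((v + v)*(v + v))/8 = ((2*v)*(2*v))/8 = (4*v**2)/8 = v**2/2)
U(R, X) = 2 + X**2 (U(R, X) = X*X + (1/2)*2**2 = X**2 + (1/2)*4 = X**2 + 2 = 2 + X**2)
G(z) = 2 + z**2
(n*A(G(-5)))*(-43) = (18*(-(2 + (-5)**2)))*(-43) = (18*(-(2 + 25)))*(-43) = (18*(-1*27))*(-43) = (18*(-27))*(-43) = -486*(-43) = 20898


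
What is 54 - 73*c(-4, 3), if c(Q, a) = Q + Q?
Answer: 638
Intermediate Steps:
c(Q, a) = 2*Q
54 - 73*c(-4, 3) = 54 - 146*(-4) = 54 - 73*(-8) = 54 + 584 = 638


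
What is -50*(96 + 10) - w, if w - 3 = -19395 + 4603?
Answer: 9489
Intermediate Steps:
w = -14789 (w = 3 + (-19395 + 4603) = 3 - 14792 = -14789)
-50*(96 + 10) - w = -50*(96 + 10) - 1*(-14789) = -50*106 + 14789 = -5300 + 14789 = 9489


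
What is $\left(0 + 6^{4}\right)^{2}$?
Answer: $1679616$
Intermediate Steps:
$\left(0 + 6^{4}\right)^{2} = \left(0 + 1296\right)^{2} = 1296^{2} = 1679616$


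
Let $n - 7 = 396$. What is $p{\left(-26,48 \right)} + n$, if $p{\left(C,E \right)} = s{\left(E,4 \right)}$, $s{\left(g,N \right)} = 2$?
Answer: $405$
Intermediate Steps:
$n = 403$ ($n = 7 + 396 = 403$)
$p{\left(C,E \right)} = 2$
$p{\left(-26,48 \right)} + n = 2 + 403 = 405$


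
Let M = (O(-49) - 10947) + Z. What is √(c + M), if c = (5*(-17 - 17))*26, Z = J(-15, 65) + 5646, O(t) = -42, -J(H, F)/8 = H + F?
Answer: I*√10163 ≈ 100.81*I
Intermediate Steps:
J(H, F) = -8*F - 8*H (J(H, F) = -8*(H + F) = -8*(F + H) = -8*F - 8*H)
Z = 5246 (Z = (-8*65 - 8*(-15)) + 5646 = (-520 + 120) + 5646 = -400 + 5646 = 5246)
M = -5743 (M = (-42 - 10947) + 5246 = -10989 + 5246 = -5743)
c = -4420 (c = (5*(-34))*26 = -170*26 = -4420)
√(c + M) = √(-4420 - 5743) = √(-10163) = I*√10163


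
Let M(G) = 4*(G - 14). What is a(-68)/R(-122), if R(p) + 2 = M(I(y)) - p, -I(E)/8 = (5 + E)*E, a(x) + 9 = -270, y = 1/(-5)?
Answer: -6975/2368 ≈ -2.9455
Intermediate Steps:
y = -1/5 ≈ -0.20000
a(x) = -279 (a(x) = -9 - 270 = -279)
I(E) = -8*E*(5 + E) (I(E) = -8*(5 + E)*E = -8*E*(5 + E))
M(G) = -56 + 4*G (M(G) = 4*(-14 + G) = -56 + 4*G)
R(p) = -682/25 - p (R(p) = -2 + ((-56 + 4*(-8*(-1/5)*(5 - 1/5))) - p) = -2 + ((-56 + 4*(-8*(-1/5)*24/5)) - p) = -2 + ((-56 + 4*(192/25)) - p) = -2 + ((-56 + 768/25) - p) = -2 + (-632/25 - p) = -682/25 - p)
a(-68)/R(-122) = -279/(-682/25 - 1*(-122)) = -279/(-682/25 + 122) = -279/2368/25 = -279*25/2368 = -6975/2368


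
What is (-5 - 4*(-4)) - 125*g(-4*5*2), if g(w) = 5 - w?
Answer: -5614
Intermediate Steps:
(-5 - 4*(-4)) - 125*g(-4*5*2) = (-5 - 4*(-4)) - 125*(5 - (-4*5)*2) = (-5 + 16) - 125*(5 - (-20)*2) = 11 - 125*(5 - 1*(-40)) = 11 - 125*(5 + 40) = 11 - 125*45 = 11 - 5625 = -5614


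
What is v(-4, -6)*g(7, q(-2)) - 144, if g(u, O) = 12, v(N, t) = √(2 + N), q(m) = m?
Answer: -144 + 12*I*√2 ≈ -144.0 + 16.971*I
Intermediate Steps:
v(-4, -6)*g(7, q(-2)) - 144 = √(2 - 4)*12 - 144 = √(-2)*12 - 144 = (I*√2)*12 - 144 = 12*I*√2 - 144 = -144 + 12*I*√2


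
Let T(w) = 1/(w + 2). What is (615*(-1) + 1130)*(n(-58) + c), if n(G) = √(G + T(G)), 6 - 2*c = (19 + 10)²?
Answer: -430025/2 + 29355*I*√14/28 ≈ -2.1501e+5 + 3922.7*I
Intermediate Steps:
T(w) = 1/(2 + w)
c = -835/2 (c = 3 - (19 + 10)²/2 = 3 - ½*29² = 3 - ½*841 = 3 - 841/2 = -835/2 ≈ -417.50)
n(G) = √(G + 1/(2 + G))
(615*(-1) + 1130)*(n(-58) + c) = (615*(-1) + 1130)*(√((1 - 58*(2 - 58))/(2 - 58)) - 835/2) = (-615 + 1130)*(√((1 - 58*(-56))/(-56)) - 835/2) = 515*(√(-(1 + 3248)/56) - 835/2) = 515*(√(-1/56*3249) - 835/2) = 515*(√(-3249/56) - 835/2) = 515*(57*I*√14/28 - 835/2) = 515*(-835/2 + 57*I*√14/28) = -430025/2 + 29355*I*√14/28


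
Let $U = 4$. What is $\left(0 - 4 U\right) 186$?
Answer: $-2976$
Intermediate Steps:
$\left(0 - 4 U\right) 186 = \left(0 - 16\right) 186 = \left(-16\right) 186 = -2976$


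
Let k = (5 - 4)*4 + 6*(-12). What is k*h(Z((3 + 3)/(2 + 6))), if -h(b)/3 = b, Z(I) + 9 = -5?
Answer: -2856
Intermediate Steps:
Z(I) = -14 (Z(I) = -9 - 5 = -14)
h(b) = -3*b
k = -68 (k = 1*4 - 72 = 4 - 72 = -68)
k*h(Z((3 + 3)/(2 + 6))) = -(-204)*(-14) = -68*42 = -2856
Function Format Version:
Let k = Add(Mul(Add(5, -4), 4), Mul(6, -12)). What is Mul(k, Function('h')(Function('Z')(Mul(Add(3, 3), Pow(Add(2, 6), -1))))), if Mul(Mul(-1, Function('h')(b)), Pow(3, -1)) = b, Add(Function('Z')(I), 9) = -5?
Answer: -2856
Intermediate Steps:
Function('Z')(I) = -14 (Function('Z')(I) = Add(-9, -5) = -14)
Function('h')(b) = Mul(-3, b)
k = -68 (k = Add(Mul(1, 4), -72) = Add(4, -72) = -68)
Mul(k, Function('h')(Function('Z')(Mul(Add(3, 3), Pow(Add(2, 6), -1))))) = Mul(-68, Mul(-3, -14)) = Mul(-68, 42) = -2856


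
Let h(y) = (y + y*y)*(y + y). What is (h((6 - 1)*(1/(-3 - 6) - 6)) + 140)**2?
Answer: 1610452214593600/531441 ≈ 3.0304e+9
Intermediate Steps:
h(y) = 2*y*(y + y**2) (h(y) = (y + y**2)*(2*y) = 2*y*(y + y**2))
(h((6 - 1)*(1/(-3 - 6) - 6)) + 140)**2 = (2*((6 - 1)*(1/(-3 - 6) - 6))**2*(1 + (6 - 1)*(1/(-3 - 6) - 6)) + 140)**2 = (2*(5*(1/(-9) - 6))**2*(1 + 5*(1/(-9) - 6)) + 140)**2 = (2*(5*(-1/9 - 6))**2*(1 + 5*(-1/9 - 6)) + 140)**2 = (2*(5*(-55/9))**2*(1 + 5*(-55/9)) + 140)**2 = (2*(-275/9)**2*(1 - 275/9) + 140)**2 = (2*(75625/81)*(-266/9) + 140)**2 = (-40232500/729 + 140)**2 = (-40130440/729)**2 = 1610452214593600/531441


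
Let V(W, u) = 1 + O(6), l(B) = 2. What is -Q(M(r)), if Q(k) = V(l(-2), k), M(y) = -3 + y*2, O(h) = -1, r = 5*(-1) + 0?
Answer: 0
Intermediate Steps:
r = -5 (r = -5 + 0 = -5)
M(y) = -3 + 2*y
V(W, u) = 0 (V(W, u) = 1 - 1 = 0)
Q(k) = 0
-Q(M(r)) = -1*0 = 0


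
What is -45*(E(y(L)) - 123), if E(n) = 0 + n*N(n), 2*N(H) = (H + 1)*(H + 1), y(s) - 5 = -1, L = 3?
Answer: 3285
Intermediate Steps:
y(s) = 4 (y(s) = 5 - 1 = 4)
N(H) = (1 + H)²/2 (N(H) = ((H + 1)*(H + 1))/2 = ((1 + H)*(1 + H))/2 = (1 + H)²/2)
E(n) = n*(1 + n)²/2 (E(n) = 0 + n*((1 + n)²/2) = 0 + n*(1 + n)²/2 = n*(1 + n)²/2)
-45*(E(y(L)) - 123) = -45*((½)*4*(1 + 4)² - 123) = -45*((½)*4*5² - 123) = -45*((½)*4*25 - 123) = -45*(50 - 123) = -45*(-73) = 3285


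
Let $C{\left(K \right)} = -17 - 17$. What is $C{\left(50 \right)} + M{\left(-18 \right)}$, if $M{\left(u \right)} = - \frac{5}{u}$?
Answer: $- \frac{607}{18} \approx -33.722$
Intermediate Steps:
$C{\left(K \right)} = -34$
$C{\left(50 \right)} + M{\left(-18 \right)} = -34 - \frac{5}{-18} = -34 - - \frac{5}{18} = -34 + \frac{5}{18} = - \frac{607}{18}$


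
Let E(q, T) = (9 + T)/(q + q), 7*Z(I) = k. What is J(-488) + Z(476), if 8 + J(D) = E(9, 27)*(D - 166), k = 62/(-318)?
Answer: -1464739/1113 ≈ -1316.0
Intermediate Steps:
k = -31/159 (k = 62*(-1/318) = -31/159 ≈ -0.19497)
Z(I) = -31/1113 (Z(I) = (⅐)*(-31/159) = -31/1113)
E(q, T) = (9 + T)/(2*q) (E(q, T) = (9 + T)/((2*q)) = (9 + T)*(1/(2*q)) = (9 + T)/(2*q))
J(D) = -340 + 2*D (J(D) = -8 + ((½)*(9 + 27)/9)*(D - 166) = -8 + ((½)*(⅑)*36)*(-166 + D) = -8 + 2*(-166 + D) = -8 + (-332 + 2*D) = -340 + 2*D)
J(-488) + Z(476) = (-340 + 2*(-488)) - 31/1113 = (-340 - 976) - 31/1113 = -1316 - 31/1113 = -1464739/1113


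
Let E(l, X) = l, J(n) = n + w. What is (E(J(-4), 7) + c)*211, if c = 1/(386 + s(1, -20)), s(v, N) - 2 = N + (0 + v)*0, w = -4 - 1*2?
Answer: -776269/368 ≈ -2109.4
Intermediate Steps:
w = -6 (w = -4 - 2 = -6)
J(n) = -6 + n (J(n) = n - 6 = -6 + n)
s(v, N) = 2 + N (s(v, N) = 2 + (N + (0 + v)*0) = 2 + (N + v*0) = 2 + (N + 0) = 2 + N)
c = 1/368 (c = 1/(386 + (2 - 20)) = 1/(386 - 18) = 1/368 ≈ 0.0027174)
(E(J(-4), 7) + c)*211 = ((-6 - 4) + 1/368)*211 = (-10 + 1/368)*211 = -3679/368*211 = -776269/368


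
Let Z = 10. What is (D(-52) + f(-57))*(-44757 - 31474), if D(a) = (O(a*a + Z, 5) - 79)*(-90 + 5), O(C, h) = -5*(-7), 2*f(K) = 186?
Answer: -292193423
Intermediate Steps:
f(K) = 93 (f(K) = (1/2)*186 = 93)
O(C, h) = 35
D(a) = 3740 (D(a) = (35 - 79)*(-90 + 5) = -44*(-85) = 3740)
(D(-52) + f(-57))*(-44757 - 31474) = (3740 + 93)*(-44757 - 31474) = 3833*(-76231) = -292193423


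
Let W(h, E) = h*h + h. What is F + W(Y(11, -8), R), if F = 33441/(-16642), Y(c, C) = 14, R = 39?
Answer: 22047/106 ≈ 207.99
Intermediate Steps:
W(h, E) = h + h**2 (W(h, E) = h**2 + h = h + h**2)
F = -213/106 (F = 33441*(-1/16642) = -213/106 ≈ -2.0094)
F + W(Y(11, -8), R) = -213/106 + 14*(1 + 14) = -213/106 + 14*15 = -213/106 + 210 = 22047/106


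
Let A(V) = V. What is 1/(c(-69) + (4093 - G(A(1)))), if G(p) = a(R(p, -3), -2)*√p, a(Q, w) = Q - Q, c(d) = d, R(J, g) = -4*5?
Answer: 1/4024 ≈ 0.00024851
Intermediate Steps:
R(J, g) = -20
a(Q, w) = 0
G(p) = 0 (G(p) = 0*√p = 0)
1/(c(-69) + (4093 - G(A(1)))) = 1/(-69 + (4093 - 1*0)) = 1/(-69 + (4093 + 0)) = 1/(-69 + 4093) = 1/4024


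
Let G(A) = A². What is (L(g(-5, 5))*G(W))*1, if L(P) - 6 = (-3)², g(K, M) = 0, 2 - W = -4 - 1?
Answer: 735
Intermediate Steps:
W = 7 (W = 2 - (-4 - 1) = 2 - 1*(-5) = 2 + 5 = 7)
L(P) = 15 (L(P) = 6 + (-3)² = 6 + 9 = 15)
(L(g(-5, 5))*G(W))*1 = (15*7²)*1 = (15*49)*1 = 735*1 = 735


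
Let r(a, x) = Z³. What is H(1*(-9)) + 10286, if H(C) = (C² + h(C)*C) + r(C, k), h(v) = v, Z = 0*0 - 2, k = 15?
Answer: 10440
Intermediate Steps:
Z = -2 (Z = 0 - 2 = -2)
r(a, x) = -8 (r(a, x) = (-2)³ = -8)
H(C) = -8 + 2*C² (H(C) = (C² + C*C) - 8 = (C² + C²) - 8 = 2*C² - 8 = -8 + 2*C²)
H(1*(-9)) + 10286 = (-8 + 2*(1*(-9))²) + 10286 = (-8 + 2*(-9)²) + 10286 = (-8 + 2*81) + 10286 = (-8 + 162) + 10286 = 154 + 10286 = 10440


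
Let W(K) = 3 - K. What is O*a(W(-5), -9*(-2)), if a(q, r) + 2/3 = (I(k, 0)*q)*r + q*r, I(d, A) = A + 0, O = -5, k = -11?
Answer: -2150/3 ≈ -716.67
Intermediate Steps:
I(d, A) = A
a(q, r) = -⅔ + q*r (a(q, r) = -⅔ + ((0*q)*r + q*r) = -⅔ + (0*r + q*r) = -⅔ + (0 + q*r) = -⅔ + q*r)
O*a(W(-5), -9*(-2)) = -5*(-⅔ + (3 - 1*(-5))*(-9*(-2))) = -5*(-⅔ + (3 + 5)*18) = -5*(-⅔ + 8*18) = -5*(-⅔ + 144) = -5*430/3 = -2150/3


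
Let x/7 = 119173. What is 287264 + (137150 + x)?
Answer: 1258625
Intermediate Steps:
x = 834211 (x = 7*119173 = 834211)
287264 + (137150 + x) = 287264 + (137150 + 834211) = 287264 + 971361 = 1258625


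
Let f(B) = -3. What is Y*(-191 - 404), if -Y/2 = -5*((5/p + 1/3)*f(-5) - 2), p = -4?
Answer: -8925/2 ≈ -4462.5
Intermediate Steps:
Y = 15/2 (Y = -(-10)*((5/(-4) + 1/3)*(-3) - 2) = -(-10)*((5*(-¼) + 1*(⅓))*(-3) - 2) = -(-10)*((-5/4 + ⅓)*(-3) - 2) = -(-10)*(-11/12*(-3) - 2) = -(-10)*(11/4 - 2) = -(-10)*3/4 = -2*(-15/4) = 15/2 ≈ 7.5000)
Y*(-191 - 404) = 15*(-191 - 404)/2 = (15/2)*(-595) = -8925/2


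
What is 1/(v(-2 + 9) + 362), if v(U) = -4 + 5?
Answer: 1/363 ≈ 0.0027548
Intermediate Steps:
v(U) = 1
1/(v(-2 + 9) + 362) = 1/(1 + 362) = 1/363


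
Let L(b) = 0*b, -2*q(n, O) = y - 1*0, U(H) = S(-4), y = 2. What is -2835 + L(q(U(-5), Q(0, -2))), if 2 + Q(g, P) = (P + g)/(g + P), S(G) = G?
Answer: -2835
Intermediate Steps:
U(H) = -4
Q(g, P) = -1 (Q(g, P) = -2 + (P + g)/(g + P) = -2 + (P + g)/(P + g) = -2 + 1 = -1)
q(n, O) = -1 (q(n, O) = -(2 - 1*0)/2 = -(2 + 0)/2 = -1/2*2 = -1)
L(b) = 0
-2835 + L(q(U(-5), Q(0, -2))) = -2835 + 0 = -2835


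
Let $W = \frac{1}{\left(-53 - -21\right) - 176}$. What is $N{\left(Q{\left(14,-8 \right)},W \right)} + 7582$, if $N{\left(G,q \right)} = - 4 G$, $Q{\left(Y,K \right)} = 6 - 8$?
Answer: $7590$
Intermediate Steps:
$Q{\left(Y,K \right)} = -2$ ($Q{\left(Y,K \right)} = 6 - 8 = -2$)
$W = - \frac{1}{208}$ ($W = \frac{1}{\left(-53 + 21\right) - 176} = \frac{1}{-32 - 176} = \frac{1}{-208} = - \frac{1}{208} \approx -0.0048077$)
$N{\left(Q{\left(14,-8 \right)},W \right)} + 7582 = \left(-4\right) \left(-2\right) + 7582 = 8 + 7582 = 7590$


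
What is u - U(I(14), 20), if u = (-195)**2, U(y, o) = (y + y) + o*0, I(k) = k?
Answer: 37997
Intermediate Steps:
U(y, o) = 2*y (U(y, o) = 2*y + 0 = 2*y)
u = 38025
u - U(I(14), 20) = 38025 - 2*14 = 38025 - 1*28 = 38025 - 28 = 37997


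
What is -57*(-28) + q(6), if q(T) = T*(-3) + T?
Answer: 1584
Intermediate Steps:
q(T) = -2*T (q(T) = -3*T + T = -2*T)
-57*(-28) + q(6) = -57*(-28) - 2*6 = 1596 - 12 = 1584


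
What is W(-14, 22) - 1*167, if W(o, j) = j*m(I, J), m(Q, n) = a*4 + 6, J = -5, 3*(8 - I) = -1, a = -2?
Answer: -211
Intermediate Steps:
I = 25/3 (I = 8 - ⅓*(-1) = 8 + ⅓ = 25/3 ≈ 8.3333)
m(Q, n) = -2 (m(Q, n) = -2*4 + 6 = -8 + 6 = -2)
W(o, j) = -2*j (W(o, j) = j*(-2) = -2*j)
W(-14, 22) - 1*167 = -2*22 - 1*167 = -44 - 167 = -211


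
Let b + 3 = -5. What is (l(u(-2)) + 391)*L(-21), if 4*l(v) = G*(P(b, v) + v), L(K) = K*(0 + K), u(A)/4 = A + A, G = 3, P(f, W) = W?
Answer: 161847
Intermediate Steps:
b = -8 (b = -3 - 5 = -8)
u(A) = 8*A (u(A) = 4*(A + A) = 4*(2*A) = 8*A)
L(K) = K² (L(K) = K*K = K²)
l(v) = 3*v/2 (l(v) = (3*(v + v))/4 = (3*(2*v))/4 = (6*v)/4 = 3*v/2)
(l(u(-2)) + 391)*L(-21) = (3*(8*(-2))/2 + 391)*(-21)² = ((3/2)*(-16) + 391)*441 = (-24 + 391)*441 = 367*441 = 161847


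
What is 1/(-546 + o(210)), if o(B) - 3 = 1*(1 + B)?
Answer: -1/332 ≈ -0.0030120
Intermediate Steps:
o(B) = 4 + B (o(B) = 3 + 1*(1 + B) = 3 + (1 + B) = 4 + B)
1/(-546 + o(210)) = 1/(-546 + (4 + 210)) = 1/(-182*3 + 214) = 1/(-546 + 214) = 1/(-332) = -1/332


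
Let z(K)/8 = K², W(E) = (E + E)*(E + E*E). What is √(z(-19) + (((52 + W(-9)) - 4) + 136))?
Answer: 4*√111 ≈ 42.143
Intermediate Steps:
W(E) = 2*E*(E + E²) (W(E) = (2*E)*(E + E²) = 2*E*(E + E²))
z(K) = 8*K²
√(z(-19) + (((52 + W(-9)) - 4) + 136)) = √(8*(-19)² + (((52 + 2*(-9)²*(1 - 9)) - 4) + 136)) = √(8*361 + (((52 + 2*81*(-8)) - 4) + 136)) = √(2888 + (((52 - 1296) - 4) + 136)) = √(2888 + ((-1244 - 4) + 136)) = √(2888 + (-1248 + 136)) = √(2888 - 1112) = √1776 = 4*√111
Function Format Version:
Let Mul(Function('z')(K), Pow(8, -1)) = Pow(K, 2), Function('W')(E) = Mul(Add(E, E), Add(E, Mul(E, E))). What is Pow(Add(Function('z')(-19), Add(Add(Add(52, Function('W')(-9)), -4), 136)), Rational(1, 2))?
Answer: Mul(4, Pow(111, Rational(1, 2))) ≈ 42.143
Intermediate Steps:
Function('W')(E) = Mul(2, E, Add(E, Pow(E, 2))) (Function('W')(E) = Mul(Mul(2, E), Add(E, Pow(E, 2))) = Mul(2, E, Add(E, Pow(E, 2))))
Function('z')(K) = Mul(8, Pow(K, 2))
Pow(Add(Function('z')(-19), Add(Add(Add(52, Function('W')(-9)), -4), 136)), Rational(1, 2)) = Pow(Add(Mul(8, Pow(-19, 2)), Add(Add(Add(52, Mul(2, Pow(-9, 2), Add(1, -9))), -4), 136)), Rational(1, 2)) = Pow(Add(Mul(8, 361), Add(Add(Add(52, Mul(2, 81, -8)), -4), 136)), Rational(1, 2)) = Pow(Add(2888, Add(Add(Add(52, -1296), -4), 136)), Rational(1, 2)) = Pow(Add(2888, Add(Add(-1244, -4), 136)), Rational(1, 2)) = Pow(Add(2888, Add(-1248, 136)), Rational(1, 2)) = Pow(Add(2888, -1112), Rational(1, 2)) = Pow(1776, Rational(1, 2)) = Mul(4, Pow(111, Rational(1, 2)))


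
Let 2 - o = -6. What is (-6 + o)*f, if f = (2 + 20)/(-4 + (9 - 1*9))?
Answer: -11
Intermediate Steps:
f = -11/2 (f = 22/(-4 + (9 - 9)) = 22/(-4 + 0) = 22/(-4) = 22*(-1/4) = -11/2 ≈ -5.5000)
o = 8 (o = 2 - 1*(-6) = 2 + 6 = 8)
(-6 + o)*f = (-6 + 8)*(-11/2) = 2*(-11/2) = -11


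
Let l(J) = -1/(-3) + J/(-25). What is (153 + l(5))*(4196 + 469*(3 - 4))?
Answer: 8560919/15 ≈ 5.7073e+5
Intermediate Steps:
l(J) = ⅓ - J/25 (l(J) = -1*(-⅓) + J*(-1/25) = ⅓ - J/25)
(153 + l(5))*(4196 + 469*(3 - 4)) = (153 + (⅓ - 1/25*5))*(4196 + 469*(3 - 4)) = (153 + (⅓ - ⅕))*(4196 + 469*(-1)) = (153 + 2/15)*(4196 - 469) = (2297/15)*3727 = 8560919/15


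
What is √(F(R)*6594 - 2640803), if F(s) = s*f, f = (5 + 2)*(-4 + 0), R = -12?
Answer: I*√425219 ≈ 652.09*I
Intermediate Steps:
f = -28 (f = 7*(-4) = -28)
F(s) = -28*s (F(s) = s*(-28) = -28*s)
√(F(R)*6594 - 2640803) = √(-28*(-12)*6594 - 2640803) = √(336*6594 - 2640803) = √(2215584 - 2640803) = √(-425219) = I*√425219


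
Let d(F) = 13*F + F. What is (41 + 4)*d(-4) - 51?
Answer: -2571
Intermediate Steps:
d(F) = 14*F
(41 + 4)*d(-4) - 51 = (41 + 4)*(14*(-4)) - 51 = 45*(-56) - 51 = -2520 - 51 = -2571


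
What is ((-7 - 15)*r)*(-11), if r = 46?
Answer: 11132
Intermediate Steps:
((-7 - 15)*r)*(-11) = ((-7 - 15)*46)*(-11) = -22*46*(-11) = -1012*(-11) = 11132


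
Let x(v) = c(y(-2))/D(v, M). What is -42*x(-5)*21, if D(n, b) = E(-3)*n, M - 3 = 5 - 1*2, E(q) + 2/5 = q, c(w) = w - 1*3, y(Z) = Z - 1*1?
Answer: 5292/17 ≈ 311.29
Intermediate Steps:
y(Z) = -1 + Z (y(Z) = Z - 1 = -1 + Z)
c(w) = -3 + w (c(w) = w - 3 = -3 + w)
E(q) = -⅖ + q
M = 6 (M = 3 + (5 - 1*2) = 3 + (5 - 2) = 3 + 3 = 6)
D(n, b) = -17*n/5 (D(n, b) = (-⅖ - 3)*n = -17*n/5)
x(v) = 30/(17*v) (x(v) = (-3 + (-1 - 2))/((-17*v/5)) = (-3 - 3)*(-5/(17*v)) = -(-30)/(17*v) = 30/(17*v))
-42*x(-5)*21 = -1260/(17*(-5))*21 = -1260*(-1)/(17*5)*21 = -42*(-6/17)*21 = (252/17)*21 = 5292/17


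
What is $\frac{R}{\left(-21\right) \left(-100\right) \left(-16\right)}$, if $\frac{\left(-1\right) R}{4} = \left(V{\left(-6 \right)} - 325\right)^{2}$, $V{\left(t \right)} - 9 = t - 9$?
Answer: $\frac{109561}{8400} \approx 13.043$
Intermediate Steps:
$V{\left(t \right)} = t$ ($V{\left(t \right)} = 9 + \left(t - 9\right) = 9 + \left(-9 + t\right) = t$)
$R = -438244$ ($R = - 4 \left(-6 - 325\right)^{2} = - 4 \left(-331\right)^{2} = \left(-4\right) 109561 = -438244$)
$\frac{R}{\left(-21\right) \left(-100\right) \left(-16\right)} = - \frac{438244}{\left(-21\right) \left(-100\right) \left(-16\right)} = - \frac{438244}{2100 \left(-16\right)} = - \frac{438244}{-33600} = \left(-438244\right) \left(- \frac{1}{33600}\right) = \frac{109561}{8400}$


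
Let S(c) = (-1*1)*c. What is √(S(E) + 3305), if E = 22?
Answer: 7*√67 ≈ 57.297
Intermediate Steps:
S(c) = -c
√(S(E) + 3305) = √(-1*22 + 3305) = √(-22 + 3305) = √3283 = 7*√67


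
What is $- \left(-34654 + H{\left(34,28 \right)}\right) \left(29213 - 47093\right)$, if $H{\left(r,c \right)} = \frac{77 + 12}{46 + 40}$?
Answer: $- \frac{26642585700}{43} \approx -6.1959 \cdot 10^{8}$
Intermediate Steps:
$H{\left(r,c \right)} = \frac{89}{86}$
$- \left(-34654 + H{\left(34,28 \right)}\right) \left(29213 - 47093\right) = - \left(-34654 + \frac{89}{86}\right) \left(29213 - 47093\right) = - \frac{\left(-2980155\right) \left(-17880\right)}{86} = \left(-1\right) \frac{26642585700}{43} = - \frac{26642585700}{43}$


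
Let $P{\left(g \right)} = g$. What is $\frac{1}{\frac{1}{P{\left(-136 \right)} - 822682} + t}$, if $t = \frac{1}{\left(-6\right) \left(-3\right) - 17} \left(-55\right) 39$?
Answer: $- \frac{822818}{1764944611} \approx -0.0004662$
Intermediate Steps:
$t = -2145$ ($t = \frac{1}{18 - 17} \left(-55\right) 39 = 1^{-1} \left(-55\right) 39 = 1 \left(-55\right) 39 = \left(-55\right) 39 = -2145$)
$\frac{1}{\frac{1}{P{\left(-136 \right)} - 822682} + t} = \frac{1}{\frac{1}{-136 - 822682} - 2145} = \frac{1}{\frac{1}{-822818} - 2145} = \frac{1}{- \frac{1}{822818} - 2145} = \frac{1}{- \frac{1764944611}{822818}} = - \frac{822818}{1764944611}$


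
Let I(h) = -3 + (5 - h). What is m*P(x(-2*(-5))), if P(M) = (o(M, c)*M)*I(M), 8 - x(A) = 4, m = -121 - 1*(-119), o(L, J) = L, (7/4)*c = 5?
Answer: 64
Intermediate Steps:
c = 20/7 (c = (4/7)*5 = 20/7 ≈ 2.8571)
I(h) = 2 - h
m = -2 (m = -121 + 119 = -2)
x(A) = 4 (x(A) = 8 - 1*4 = 8 - 4 = 4)
P(M) = M²*(2 - M) (P(M) = (M*M)*(2 - M) = M²*(2 - M))
m*P(x(-2*(-5))) = -2*4²*(2 - 1*4) = -32*(2 - 4) = -32*(-2) = -2*(-32) = 64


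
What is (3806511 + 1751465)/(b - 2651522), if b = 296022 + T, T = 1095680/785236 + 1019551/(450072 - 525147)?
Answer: -6300991103622600/2670407594900443 ≈ -2.3596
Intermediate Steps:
T = -13814037943/1133684475 (T = 1095680*(1/785236) + 1019551/(-75075) = 273920/196309 + 1019551*(-1/75075) = 273920/196309 - 78427/5775 = -13814037943/1133684475 ≈ -12.185)
b = 335581731620507/1133684475 (b = 296022 - 13814037943/1133684475 = 335581731620507/1133684475 ≈ 2.9601e+5)
(3806511 + 1751465)/(b - 2651522) = (3806511 + 1751465)/(335581731620507/1133684475 - 2651522) = 5557976/(-2670407594900443/1133684475) = 5557976*(-1133684475/2670407594900443) = -6300991103622600/2670407594900443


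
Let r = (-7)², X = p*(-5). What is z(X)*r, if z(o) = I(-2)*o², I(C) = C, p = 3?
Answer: -22050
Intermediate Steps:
X = -15 (X = 3*(-5) = -15)
z(o) = -2*o²
r = 49
z(X)*r = -2*(-15)²*49 = -2*225*49 = -450*49 = -22050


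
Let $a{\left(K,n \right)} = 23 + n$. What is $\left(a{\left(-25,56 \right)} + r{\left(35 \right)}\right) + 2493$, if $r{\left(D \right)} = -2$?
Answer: $2570$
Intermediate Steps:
$\left(a{\left(-25,56 \right)} + r{\left(35 \right)}\right) + 2493 = \left(\left(23 + 56\right) - 2\right) + 2493 = \left(79 - 2\right) + 2493 = 77 + 2493 = 2570$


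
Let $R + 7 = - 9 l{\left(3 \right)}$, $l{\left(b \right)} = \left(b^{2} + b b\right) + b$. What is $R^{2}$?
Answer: $38416$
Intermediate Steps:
$l{\left(b \right)} = b + 2 b^{2}$ ($l{\left(b \right)} = \left(b^{2} + b^{2}\right) + b = 2 b^{2} + b = b + 2 b^{2}$)
$R = -196$ ($R = -7 - 9 \cdot 3 \left(1 + 2 \cdot 3\right) = -7 - 9 \cdot 3 \left(1 + 6\right) = -7 - 9 \cdot 3 \cdot 7 = -7 - 189 = -196$)
$R^{2} = \left(-196\right)^{2} = 38416$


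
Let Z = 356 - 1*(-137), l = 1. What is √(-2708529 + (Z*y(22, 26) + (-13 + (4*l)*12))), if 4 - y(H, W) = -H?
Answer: 2*I*√673919 ≈ 1641.9*I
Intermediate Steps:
y(H, W) = 4 + H (y(H, W) = 4 - (-1)*H = 4 + H)
Z = 493 (Z = 356 + 137 = 493)
√(-2708529 + (Z*y(22, 26) + (-13 + (4*l)*12))) = √(-2708529 + (493*(4 + 22) + (-13 + (4*1)*12))) = √(-2708529 + (493*26 + (-13 + 4*12))) = √(-2708529 + (12818 + (-13 + 48))) = √(-2708529 + (12818 + 35)) = √(-2708529 + 12853) = √(-2695676) = 2*I*√673919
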